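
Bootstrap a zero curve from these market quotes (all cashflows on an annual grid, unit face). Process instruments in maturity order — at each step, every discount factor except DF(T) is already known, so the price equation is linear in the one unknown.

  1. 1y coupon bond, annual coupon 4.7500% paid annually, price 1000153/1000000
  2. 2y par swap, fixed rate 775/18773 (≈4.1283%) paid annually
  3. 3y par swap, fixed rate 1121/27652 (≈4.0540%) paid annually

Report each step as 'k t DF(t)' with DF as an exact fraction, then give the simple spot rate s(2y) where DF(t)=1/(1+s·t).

step 1 [1y] bond c/1=19/400: DF=(1000153/1000000 − 19/400·(0))/(1+19/400) = 2387/2500 ≈ 0.954800
step 2 [2y] swap r/1=775/18773: DF=(1 − 775/18773·(0.954800))/(1+775/18773) = 369/400 ≈ 0.922500
step 3 [3y] swap r/1=1121/27652: DF=(1 − 1121/27652·(0.954800+0.922500))/(1+1121/27652) = 8879/10000 ≈ 0.887900

1 1 2387/2500
2 2 369/400
3 3 8879/10000
s(2y) = (1/(369/400) − 1)/(2) = 31/738 ≈ 4.2005%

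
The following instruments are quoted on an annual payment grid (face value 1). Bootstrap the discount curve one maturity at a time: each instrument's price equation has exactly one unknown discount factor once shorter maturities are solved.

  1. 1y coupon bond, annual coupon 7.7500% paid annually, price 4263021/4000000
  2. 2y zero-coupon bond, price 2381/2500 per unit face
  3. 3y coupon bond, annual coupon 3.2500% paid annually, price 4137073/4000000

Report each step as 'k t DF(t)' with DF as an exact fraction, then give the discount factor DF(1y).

step 1 [1y] bond c/1=31/400: DF=(4263021/4000000 − 31/400·(0))/(1+31/400) = 9891/10000 ≈ 0.989100
step 2 [2y] zero: DF = P = 2381/2500 ≈ 0.952400
step 3 [3y] bond c/1=13/400: DF=(4137073/4000000 − 13/400·(0.989100+0.952400))/(1+13/400) = 4703/5000 ≈ 0.940600

1 1 9891/10000
2 2 2381/2500
3 3 4703/5000
DF(1y) = 9891/10000 ≈ 0.989100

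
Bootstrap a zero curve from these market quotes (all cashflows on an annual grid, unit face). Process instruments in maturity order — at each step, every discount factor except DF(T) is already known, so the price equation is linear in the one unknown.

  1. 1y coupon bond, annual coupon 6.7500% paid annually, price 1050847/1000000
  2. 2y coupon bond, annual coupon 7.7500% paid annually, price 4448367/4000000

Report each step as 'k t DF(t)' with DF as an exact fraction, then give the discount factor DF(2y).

step 1 [1y] bond c/1=27/400: DF=(1050847/1000000 − 27/400·(0))/(1+27/400) = 2461/2500 ≈ 0.984400
step 2 [2y] bond c/1=31/400: DF=(4448367/4000000 − 31/400·(0.984400))/(1+31/400) = 9613/10000 ≈ 0.961300

1 1 2461/2500
2 2 9613/10000
DF(2y) = 9613/10000 ≈ 0.961300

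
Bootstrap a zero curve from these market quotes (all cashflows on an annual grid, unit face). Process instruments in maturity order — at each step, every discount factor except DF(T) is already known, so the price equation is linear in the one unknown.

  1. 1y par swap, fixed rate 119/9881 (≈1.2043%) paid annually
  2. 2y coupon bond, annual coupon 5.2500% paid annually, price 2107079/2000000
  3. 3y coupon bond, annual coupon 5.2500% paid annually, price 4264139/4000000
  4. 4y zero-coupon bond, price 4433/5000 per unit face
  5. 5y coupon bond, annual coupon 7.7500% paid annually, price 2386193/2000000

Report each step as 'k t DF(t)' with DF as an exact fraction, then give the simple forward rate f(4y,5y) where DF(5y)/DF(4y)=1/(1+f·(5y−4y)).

1 1 9881/10000
2 2 9517/10000
3 3 9161/10000
4 4 4433/5000
5 5 8381/10000
f(4y,5y) = ((4433/5000)/(8381/10000) − 1)/(1) = 485/8381 ≈ 5.7869%

step 1 [1y] swap r/1=119/9881: DF=(1 − 119/9881·(0))/(1+119/9881) = 9881/10000 ≈ 0.988100
step 2 [2y] bond c/1=21/400: DF=(2107079/2000000 − 21/400·(0.988100))/(1+21/400) = 9517/10000 ≈ 0.951700
step 3 [3y] bond c/1=21/400: DF=(4264139/4000000 − 21/400·(0.988100+0.951700))/(1+21/400) = 9161/10000 ≈ 0.916100
step 4 [4y] zero: DF = P = 4433/5000 ≈ 0.886600
step 5 [5y] bond c/1=31/400: DF=(2386193/2000000 − 31/400·(0.988100+0.951700+0.916100+0.886600))/(1+31/400) = 8381/10000 ≈ 0.838100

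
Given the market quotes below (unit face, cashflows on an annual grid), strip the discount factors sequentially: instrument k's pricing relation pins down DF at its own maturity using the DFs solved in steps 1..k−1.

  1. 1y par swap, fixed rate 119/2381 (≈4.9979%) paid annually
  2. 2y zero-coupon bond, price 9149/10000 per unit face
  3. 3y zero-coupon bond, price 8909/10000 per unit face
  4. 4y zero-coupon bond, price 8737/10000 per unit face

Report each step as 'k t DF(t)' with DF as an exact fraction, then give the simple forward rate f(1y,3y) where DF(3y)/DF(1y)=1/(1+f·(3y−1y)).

step 1 [1y] swap r/1=119/2381: DF=(1 − 119/2381·(0))/(1+119/2381) = 2381/2500 ≈ 0.952400
step 2 [2y] zero: DF = P = 9149/10000 ≈ 0.914900
step 3 [3y] zero: DF = P = 8909/10000 ≈ 0.890900
step 4 [4y] zero: DF = P = 8737/10000 ≈ 0.873700

1 1 2381/2500
2 2 9149/10000
3 3 8909/10000
4 4 8737/10000
f(1y,3y) = ((2381/2500)/(8909/10000) − 1)/(2) = 615/17818 ≈ 3.4516%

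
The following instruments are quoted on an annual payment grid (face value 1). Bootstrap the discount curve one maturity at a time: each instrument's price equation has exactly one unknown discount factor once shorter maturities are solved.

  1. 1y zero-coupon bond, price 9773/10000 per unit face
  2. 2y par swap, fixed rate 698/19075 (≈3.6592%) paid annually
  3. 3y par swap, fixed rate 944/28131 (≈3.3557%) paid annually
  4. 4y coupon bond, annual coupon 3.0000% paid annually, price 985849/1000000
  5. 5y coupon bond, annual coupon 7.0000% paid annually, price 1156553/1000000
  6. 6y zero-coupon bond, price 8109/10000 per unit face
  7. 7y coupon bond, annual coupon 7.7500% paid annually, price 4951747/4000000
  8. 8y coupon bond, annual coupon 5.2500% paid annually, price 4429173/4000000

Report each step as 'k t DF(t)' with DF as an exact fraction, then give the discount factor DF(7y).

step 1 [1y] zero: DF = P = 9773/10000 ≈ 0.977300
step 2 [2y] swap r/1=698/19075: DF=(1 − 698/19075·(0.977300))/(1+698/19075) = 4651/5000 ≈ 0.930200
step 3 [3y] swap r/1=944/28131: DF=(1 − 944/28131·(0.977300+0.930200))/(1+944/28131) = 566/625 ≈ 0.905600
step 4 [4y] bond c/1=3/100: DF=(985849/1000000 − 3/100·(0.977300+0.930200+0.905600))/(1+3/100) = 547/625 ≈ 0.875200
step 5 [5y] bond c/1=7/100: DF=(1156553/1000000 − 7/100·(0.977300+0.930200+0.905600+0.875200))/(1+7/100) = 2099/2500 ≈ 0.839600
step 6 [6y] zero: DF = P = 8109/10000 ≈ 0.810900
step 7 [7y] bond c/1=31/400: DF=(4951747/4000000 − 31/400·(0.977300+0.930200+0.905600+0.875200+0.839600+0.810900))/(1+31/400) = 7649/10000 ≈ 0.764900
step 8 [8y] bond c/1=21/400: DF=(4429173/4000000 − 21/400·(0.977300+0.930200+0.905600+0.875200+0.839600+0.810900+0.764900))/(1+21/400) = 1869/2500 ≈ 0.747600

1 1 9773/10000
2 2 4651/5000
3 3 566/625
4 4 547/625
5 5 2099/2500
6 6 8109/10000
7 7 7649/10000
8 8 1869/2500
DF(7y) = 7649/10000 ≈ 0.764900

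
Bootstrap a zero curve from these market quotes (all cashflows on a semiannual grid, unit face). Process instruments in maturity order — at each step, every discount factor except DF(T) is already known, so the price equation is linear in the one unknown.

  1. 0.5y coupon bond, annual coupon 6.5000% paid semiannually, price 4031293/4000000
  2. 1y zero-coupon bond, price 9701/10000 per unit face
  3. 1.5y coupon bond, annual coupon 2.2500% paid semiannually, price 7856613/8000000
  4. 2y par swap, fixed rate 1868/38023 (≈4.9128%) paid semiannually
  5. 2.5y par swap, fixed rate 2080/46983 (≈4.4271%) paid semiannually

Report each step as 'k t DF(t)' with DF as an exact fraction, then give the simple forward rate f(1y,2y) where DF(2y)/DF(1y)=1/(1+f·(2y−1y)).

step 1 [0.5y] bond c/2=13/400: DF=(4031293/4000000 − 13/400·(0))/(1+13/400) = 9761/10000 ≈ 0.976100
step 2 [1y] zero: DF = P = 9701/10000 ≈ 0.970100
step 3 [1.5y] bond c/2=9/800: DF=(7856613/8000000 − 9/800·(0.976100+0.970100))/(1+9/800) = 1899/2000 ≈ 0.949500
step 4 [2y] swap r/2=934/38023: DF=(1 − 934/38023·(0.976100+0.970100+0.949500))/(1+934/38023) = 4533/5000 ≈ 0.906600
step 5 [2.5y] swap r/2=1040/46983: DF=(1 − 1040/46983·(0.976100+0.970100+0.949500+0.906600))/(1+1040/46983) = 112/125 ≈ 0.896000

1 1/2 9761/10000
2 1 9701/10000
3 3/2 1899/2000
4 2 4533/5000
5 5/2 112/125
f(1y,2y) = ((9701/10000)/(4533/5000) − 1)/(1) = 635/9066 ≈ 7.0042%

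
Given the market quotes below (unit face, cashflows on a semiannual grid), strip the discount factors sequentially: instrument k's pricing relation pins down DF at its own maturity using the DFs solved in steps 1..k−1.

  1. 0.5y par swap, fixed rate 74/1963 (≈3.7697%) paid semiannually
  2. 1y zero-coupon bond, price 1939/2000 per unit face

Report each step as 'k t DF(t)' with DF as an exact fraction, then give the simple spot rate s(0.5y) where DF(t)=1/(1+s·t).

1 1/2 1963/2000
2 1 1939/2000
s(0.5y) = (1/(1963/2000) − 1)/(1/2) = 74/1963 ≈ 3.7697%

step 1 [0.5y] swap r/2=37/1963: DF=(1 − 37/1963·(0))/(1+37/1963) = 1963/2000 ≈ 0.981500
step 2 [1y] zero: DF = P = 1939/2000 ≈ 0.969500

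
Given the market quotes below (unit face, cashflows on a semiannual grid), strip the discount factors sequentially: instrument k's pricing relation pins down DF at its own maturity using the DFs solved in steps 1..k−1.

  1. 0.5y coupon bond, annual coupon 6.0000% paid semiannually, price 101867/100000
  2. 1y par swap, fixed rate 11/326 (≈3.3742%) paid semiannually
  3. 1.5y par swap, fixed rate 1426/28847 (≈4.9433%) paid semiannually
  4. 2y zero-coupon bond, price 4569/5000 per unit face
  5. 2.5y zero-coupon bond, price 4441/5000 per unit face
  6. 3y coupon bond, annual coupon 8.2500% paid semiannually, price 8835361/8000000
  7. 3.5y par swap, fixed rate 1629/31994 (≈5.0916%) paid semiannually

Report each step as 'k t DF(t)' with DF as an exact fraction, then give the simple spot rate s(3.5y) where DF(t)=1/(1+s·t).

step 1 [0.5y] bond c/2=3/100: DF=(101867/100000 − 3/100·(0))/(1+3/100) = 989/1000 ≈ 0.989000
step 2 [1y] swap r/2=11/652: DF=(1 − 11/652·(0.989000))/(1+11/652) = 967/1000 ≈ 0.967000
step 3 [1.5y] swap r/2=713/28847: DF=(1 − 713/28847·(0.989000+0.967000))/(1+713/28847) = 9287/10000 ≈ 0.928700
step 4 [2y] zero: DF = P = 4569/5000 ≈ 0.913800
step 5 [2.5y] zero: DF = P = 4441/5000 ≈ 0.888200
step 6 [3y] bond c/2=33/800: DF=(8835361/8000000 − 33/800·(0.989000+0.967000+0.928700+0.913800+0.888200))/(1+33/800) = 7/8 ≈ 0.875000
step 7 [3.5y] swap r/2=1629/63988: DF=(1 − 1629/63988·(0.989000+0.967000+0.928700+0.913800+0.888200+0.875000))/(1+1629/63988) = 8371/10000 ≈ 0.837100

1 1/2 989/1000
2 1 967/1000
3 3/2 9287/10000
4 2 4569/5000
5 5/2 4441/5000
6 3 7/8
7 7/2 8371/10000
s(3.5y) = (1/(8371/10000) − 1)/(7/2) = 3258/58597 ≈ 5.5600%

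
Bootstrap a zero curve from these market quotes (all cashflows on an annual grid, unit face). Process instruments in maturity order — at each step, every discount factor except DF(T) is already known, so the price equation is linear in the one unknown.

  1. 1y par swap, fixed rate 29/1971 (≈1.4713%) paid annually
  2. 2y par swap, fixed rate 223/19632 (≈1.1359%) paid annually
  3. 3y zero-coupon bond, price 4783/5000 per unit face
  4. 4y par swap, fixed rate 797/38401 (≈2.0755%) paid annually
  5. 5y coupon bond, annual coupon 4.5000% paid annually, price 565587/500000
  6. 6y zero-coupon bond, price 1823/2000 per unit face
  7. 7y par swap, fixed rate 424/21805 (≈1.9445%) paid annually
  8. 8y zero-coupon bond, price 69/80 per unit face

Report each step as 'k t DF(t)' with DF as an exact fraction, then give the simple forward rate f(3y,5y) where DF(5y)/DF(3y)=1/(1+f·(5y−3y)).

1 1 1971/2000
2 2 9777/10000
3 3 4783/5000
4 4 9203/10000
5 5 9171/10000
6 6 1823/2000
7 7 1091/1250
8 8 69/80
f(3y,5y) = ((4783/5000)/(9171/10000) − 1)/(2) = 395/18342 ≈ 2.1535%

step 1 [1y] swap r/1=29/1971: DF=(1 − 29/1971·(0))/(1+29/1971) = 1971/2000 ≈ 0.985500
step 2 [2y] swap r/1=223/19632: DF=(1 − 223/19632·(0.985500))/(1+223/19632) = 9777/10000 ≈ 0.977700
step 3 [3y] zero: DF = P = 4783/5000 ≈ 0.956600
step 4 [4y] swap r/1=797/38401: DF=(1 − 797/38401·(0.985500+0.977700+0.956600))/(1+797/38401) = 9203/10000 ≈ 0.920300
step 5 [5y] bond c/1=9/200: DF=(565587/500000 − 9/200·(0.985500+0.977700+0.956600+0.920300))/(1+9/200) = 9171/10000 ≈ 0.917100
step 6 [6y] zero: DF = P = 1823/2000 ≈ 0.911500
step 7 [7y] swap r/1=424/21805: DF=(1 − 424/21805·(0.985500+0.977700+0.956600+0.920300+0.917100+0.911500))/(1+424/21805) = 1091/1250 ≈ 0.872800
step 8 [8y] zero: DF = P = 69/80 ≈ 0.862500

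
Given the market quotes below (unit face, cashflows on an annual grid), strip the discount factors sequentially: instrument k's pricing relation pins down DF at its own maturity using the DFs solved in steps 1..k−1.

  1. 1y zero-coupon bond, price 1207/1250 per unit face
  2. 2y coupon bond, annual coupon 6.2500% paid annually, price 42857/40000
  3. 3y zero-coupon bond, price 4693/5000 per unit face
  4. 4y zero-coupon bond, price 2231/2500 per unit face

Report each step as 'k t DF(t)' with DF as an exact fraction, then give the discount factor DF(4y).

1 1 1207/1250
2 2 2379/2500
3 3 4693/5000
4 4 2231/2500
DF(4y) = 2231/2500 ≈ 0.892400

step 1 [1y] zero: DF = P = 1207/1250 ≈ 0.965600
step 2 [2y] bond c/1=1/16: DF=(42857/40000 − 1/16·(0.965600))/(1+1/16) = 2379/2500 ≈ 0.951600
step 3 [3y] zero: DF = P = 4693/5000 ≈ 0.938600
step 4 [4y] zero: DF = P = 2231/2500 ≈ 0.892400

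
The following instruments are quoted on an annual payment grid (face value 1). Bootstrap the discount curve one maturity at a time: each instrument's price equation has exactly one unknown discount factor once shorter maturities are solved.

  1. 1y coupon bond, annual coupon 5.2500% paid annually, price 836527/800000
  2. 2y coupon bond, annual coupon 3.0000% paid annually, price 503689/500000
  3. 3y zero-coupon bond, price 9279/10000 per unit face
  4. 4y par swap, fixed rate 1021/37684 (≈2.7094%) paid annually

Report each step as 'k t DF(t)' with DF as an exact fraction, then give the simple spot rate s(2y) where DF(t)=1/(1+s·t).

step 1 [1y] bond c/1=21/400: DF=(836527/800000 − 21/400·(0))/(1+21/400) = 1987/2000 ≈ 0.993500
step 2 [2y] bond c/1=3/100: DF=(503689/500000 − 3/100·(0.993500))/(1+3/100) = 9491/10000 ≈ 0.949100
step 3 [3y] zero: DF = P = 9279/10000 ≈ 0.927900
step 4 [4y] swap r/1=1021/37684: DF=(1 − 1021/37684·(0.993500+0.949100+0.927900))/(1+1021/37684) = 8979/10000 ≈ 0.897900

1 1 1987/2000
2 2 9491/10000
3 3 9279/10000
4 4 8979/10000
s(2y) = (1/(9491/10000) − 1)/(2) = 509/18982 ≈ 2.6815%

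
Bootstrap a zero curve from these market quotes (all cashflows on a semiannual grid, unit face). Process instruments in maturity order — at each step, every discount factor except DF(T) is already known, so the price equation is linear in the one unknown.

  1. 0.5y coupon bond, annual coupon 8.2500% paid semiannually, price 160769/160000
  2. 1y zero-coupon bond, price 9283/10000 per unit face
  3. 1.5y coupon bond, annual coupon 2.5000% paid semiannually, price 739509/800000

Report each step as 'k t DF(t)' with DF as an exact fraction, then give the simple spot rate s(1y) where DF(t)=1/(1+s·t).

1 1/2 193/200
2 1 9283/10000
3 3/2 556/625
s(1y) = (1/(9283/10000) − 1)/(1) = 717/9283 ≈ 7.7238%

step 1 [0.5y] bond c/2=33/800: DF=(160769/160000 − 33/800·(0))/(1+33/800) = 193/200 ≈ 0.965000
step 2 [1y] zero: DF = P = 9283/10000 ≈ 0.928300
step 3 [1.5y] bond c/2=1/80: DF=(739509/800000 − 1/80·(0.965000+0.928300))/(1+1/80) = 556/625 ≈ 0.889600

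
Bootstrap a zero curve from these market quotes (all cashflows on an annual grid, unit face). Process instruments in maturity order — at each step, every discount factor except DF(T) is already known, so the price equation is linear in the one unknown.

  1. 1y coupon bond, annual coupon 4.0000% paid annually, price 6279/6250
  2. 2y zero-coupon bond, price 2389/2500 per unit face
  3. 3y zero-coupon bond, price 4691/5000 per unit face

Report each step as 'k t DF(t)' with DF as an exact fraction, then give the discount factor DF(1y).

1 1 483/500
2 2 2389/2500
3 3 4691/5000
DF(1y) = 483/500 ≈ 0.966000

step 1 [1y] bond c/1=1/25: DF=(6279/6250 − 1/25·(0))/(1+1/25) = 483/500 ≈ 0.966000
step 2 [2y] zero: DF = P = 2389/2500 ≈ 0.955600
step 3 [3y] zero: DF = P = 4691/5000 ≈ 0.938200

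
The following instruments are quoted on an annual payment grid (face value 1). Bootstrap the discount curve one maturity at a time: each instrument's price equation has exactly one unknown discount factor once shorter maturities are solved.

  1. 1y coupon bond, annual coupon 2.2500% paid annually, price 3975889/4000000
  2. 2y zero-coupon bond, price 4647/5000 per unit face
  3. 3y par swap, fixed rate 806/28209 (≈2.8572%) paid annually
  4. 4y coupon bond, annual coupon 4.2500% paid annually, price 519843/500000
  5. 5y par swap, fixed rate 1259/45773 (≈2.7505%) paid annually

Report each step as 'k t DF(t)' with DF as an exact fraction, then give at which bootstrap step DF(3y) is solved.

1 1 9721/10000
2 2 4647/5000
3 3 4597/5000
4 4 8823/10000
5 5 8741/10000
DF(3y) is solved at step 3

step 1 [1y] bond c/1=9/400: DF=(3975889/4000000 − 9/400·(0))/(1+9/400) = 9721/10000 ≈ 0.972100
step 2 [2y] zero: DF = P = 4647/5000 ≈ 0.929400
step 3 [3y] swap r/1=806/28209: DF=(1 − 806/28209·(0.972100+0.929400))/(1+806/28209) = 4597/5000 ≈ 0.919400
step 4 [4y] bond c/1=17/400: DF=(519843/500000 − 17/400·(0.972100+0.929400+0.919400))/(1+17/400) = 8823/10000 ≈ 0.882300
step 5 [5y] swap r/1=1259/45773: DF=(1 − 1259/45773·(0.972100+0.929400+0.919400+0.882300))/(1+1259/45773) = 8741/10000 ≈ 0.874100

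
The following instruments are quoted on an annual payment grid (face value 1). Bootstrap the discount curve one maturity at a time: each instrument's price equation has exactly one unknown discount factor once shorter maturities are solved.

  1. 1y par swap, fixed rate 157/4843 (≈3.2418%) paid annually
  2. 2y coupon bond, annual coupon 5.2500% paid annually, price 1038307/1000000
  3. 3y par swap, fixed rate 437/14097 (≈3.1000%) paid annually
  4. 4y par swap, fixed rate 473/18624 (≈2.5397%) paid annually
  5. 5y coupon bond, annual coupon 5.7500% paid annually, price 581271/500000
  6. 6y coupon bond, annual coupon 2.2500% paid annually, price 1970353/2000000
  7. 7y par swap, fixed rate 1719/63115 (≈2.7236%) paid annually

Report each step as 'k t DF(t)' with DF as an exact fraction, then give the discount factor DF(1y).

1 1 4843/5000
2 2 4691/5000
3 3 4563/5000
4 4 4527/5000
5 5 1121/1250
6 6 4309/5000
7 7 8281/10000
DF(1y) = 4843/5000 ≈ 0.968600

step 1 [1y] swap r/1=157/4843: DF=(1 − 157/4843·(0))/(1+157/4843) = 4843/5000 ≈ 0.968600
step 2 [2y] bond c/1=21/400: DF=(1038307/1000000 − 21/400·(0.968600))/(1+21/400) = 4691/5000 ≈ 0.938200
step 3 [3y] swap r/1=437/14097: DF=(1 − 437/14097·(0.968600+0.938200))/(1+437/14097) = 4563/5000 ≈ 0.912600
step 4 [4y] swap r/1=473/18624: DF=(1 − 473/18624·(0.968600+0.938200+0.912600))/(1+473/18624) = 4527/5000 ≈ 0.905400
step 5 [5y] bond c/1=23/400: DF=(581271/500000 − 23/400·(0.968600+0.938200+0.912600+0.905400))/(1+23/400) = 1121/1250 ≈ 0.896800
step 6 [6y] bond c/1=9/400: DF=(1970353/2000000 − 9/400·(0.968600+0.938200+0.912600+0.905400+0.896800))/(1+9/400) = 4309/5000 ≈ 0.861800
step 7 [7y] swap r/1=1719/63115: DF=(1 − 1719/63115·(0.968600+0.938200+0.912600+0.905400+0.896800+0.861800))/(1+1719/63115) = 8281/10000 ≈ 0.828100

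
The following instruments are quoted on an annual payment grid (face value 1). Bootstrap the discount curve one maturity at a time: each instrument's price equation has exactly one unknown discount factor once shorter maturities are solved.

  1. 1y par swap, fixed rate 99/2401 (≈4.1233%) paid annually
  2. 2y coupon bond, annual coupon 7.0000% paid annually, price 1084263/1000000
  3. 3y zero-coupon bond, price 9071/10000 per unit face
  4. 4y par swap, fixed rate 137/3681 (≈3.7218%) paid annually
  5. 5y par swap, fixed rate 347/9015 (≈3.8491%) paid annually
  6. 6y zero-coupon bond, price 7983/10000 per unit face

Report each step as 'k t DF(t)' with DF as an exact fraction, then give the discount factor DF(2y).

step 1 [1y] swap r/1=99/2401: DF=(1 − 99/2401·(0))/(1+99/2401) = 2401/2500 ≈ 0.960400
step 2 [2y] bond c/1=7/100: DF=(1084263/1000000 − 7/100·(0.960400))/(1+7/100) = 1901/2000 ≈ 0.950500
step 3 [3y] zero: DF = P = 9071/10000 ≈ 0.907100
step 4 [4y] swap r/1=137/3681: DF=(1 − 137/3681·(0.960400+0.950500+0.907100))/(1+137/3681) = 863/1000 ≈ 0.863000
step 5 [5y] swap r/1=347/9015: DF=(1 − 347/9015·(0.960400+0.950500+0.907100+0.863000))/(1+347/9015) = 1653/2000 ≈ 0.826500
step 6 [6y] zero: DF = P = 7983/10000 ≈ 0.798300

1 1 2401/2500
2 2 1901/2000
3 3 9071/10000
4 4 863/1000
5 5 1653/2000
6 6 7983/10000
DF(2y) = 1901/2000 ≈ 0.950500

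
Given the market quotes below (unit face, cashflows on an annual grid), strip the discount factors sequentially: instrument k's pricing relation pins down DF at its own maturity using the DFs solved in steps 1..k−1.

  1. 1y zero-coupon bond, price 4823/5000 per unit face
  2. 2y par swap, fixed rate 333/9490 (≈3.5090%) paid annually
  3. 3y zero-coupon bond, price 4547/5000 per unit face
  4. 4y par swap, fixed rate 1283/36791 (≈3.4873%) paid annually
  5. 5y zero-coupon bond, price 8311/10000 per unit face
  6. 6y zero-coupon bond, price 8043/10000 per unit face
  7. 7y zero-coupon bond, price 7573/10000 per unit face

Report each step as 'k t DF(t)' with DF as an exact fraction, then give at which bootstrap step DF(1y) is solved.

1 1 4823/5000
2 2 4667/5000
3 3 4547/5000
4 4 8717/10000
5 5 8311/10000
6 6 8043/10000
7 7 7573/10000
DF(1y) is solved at step 1

step 1 [1y] zero: DF = P = 4823/5000 ≈ 0.964600
step 2 [2y] swap r/1=333/9490: DF=(1 − 333/9490·(0.964600))/(1+333/9490) = 4667/5000 ≈ 0.933400
step 3 [3y] zero: DF = P = 4547/5000 ≈ 0.909400
step 4 [4y] swap r/1=1283/36791: DF=(1 − 1283/36791·(0.964600+0.933400+0.909400))/(1+1283/36791) = 8717/10000 ≈ 0.871700
step 5 [5y] zero: DF = P = 8311/10000 ≈ 0.831100
step 6 [6y] zero: DF = P = 8043/10000 ≈ 0.804300
step 7 [7y] zero: DF = P = 7573/10000 ≈ 0.757300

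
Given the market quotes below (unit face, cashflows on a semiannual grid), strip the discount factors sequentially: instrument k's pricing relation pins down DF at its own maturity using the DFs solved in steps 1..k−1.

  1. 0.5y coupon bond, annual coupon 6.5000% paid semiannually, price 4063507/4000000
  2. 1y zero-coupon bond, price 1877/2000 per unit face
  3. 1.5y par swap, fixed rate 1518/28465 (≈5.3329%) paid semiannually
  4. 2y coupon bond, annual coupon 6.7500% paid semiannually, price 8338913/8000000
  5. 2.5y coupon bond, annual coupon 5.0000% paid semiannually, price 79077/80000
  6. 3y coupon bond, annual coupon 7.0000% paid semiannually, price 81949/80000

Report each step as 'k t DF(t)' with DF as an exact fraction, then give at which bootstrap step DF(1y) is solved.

step 1 [0.5y] bond c/2=13/400: DF=(4063507/4000000 − 13/400·(0))/(1+13/400) = 9839/10000 ≈ 0.983900
step 2 [1y] zero: DF = P = 1877/2000 ≈ 0.938500
step 3 [1.5y] swap r/2=759/28465: DF=(1 − 759/28465·(0.983900+0.938500))/(1+759/28465) = 9241/10000 ≈ 0.924100
step 4 [2y] bond c/2=27/800: DF=(8338913/8000000 − 27/800·(0.983900+0.938500+0.924100))/(1+27/800) = 4577/5000 ≈ 0.915400
step 5 [2.5y] bond c/2=1/40: DF=(79077/80000 − 1/40·(0.983900+0.938500+0.924100+0.915400))/(1+1/40) = 4363/5000 ≈ 0.872600
step 6 [3y] bond c/2=7/200: DF=(81949/80000 − 7/200·(0.983900+0.938500+0.924100+0.915400+0.872600))/(1+7/200) = 833/1000 ≈ 0.833000

1 1/2 9839/10000
2 1 1877/2000
3 3/2 9241/10000
4 2 4577/5000
5 5/2 4363/5000
6 3 833/1000
DF(1y) is solved at step 2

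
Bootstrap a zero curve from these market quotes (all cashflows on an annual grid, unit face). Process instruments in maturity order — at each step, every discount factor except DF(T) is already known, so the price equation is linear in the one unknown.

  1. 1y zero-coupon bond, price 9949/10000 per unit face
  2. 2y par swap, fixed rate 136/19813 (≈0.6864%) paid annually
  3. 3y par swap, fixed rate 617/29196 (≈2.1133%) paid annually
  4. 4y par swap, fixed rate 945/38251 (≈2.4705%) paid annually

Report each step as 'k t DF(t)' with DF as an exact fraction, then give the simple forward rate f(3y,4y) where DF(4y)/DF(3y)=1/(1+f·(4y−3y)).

step 1 [1y] zero: DF = P = 9949/10000 ≈ 0.994900
step 2 [2y] swap r/1=136/19813: DF=(1 − 136/19813·(0.994900))/(1+136/19813) = 1233/1250 ≈ 0.986400
step 3 [3y] swap r/1=617/29196: DF=(1 − 617/29196·(0.994900+0.986400))/(1+617/29196) = 9383/10000 ≈ 0.938300
step 4 [4y] swap r/1=945/38251: DF=(1 − 945/38251·(0.994900+0.986400+0.938300))/(1+945/38251) = 1811/2000 ≈ 0.905500

1 1 9949/10000
2 2 1233/1250
3 3 9383/10000
4 4 1811/2000
f(3y,4y) = ((9383/10000)/(1811/2000) − 1)/(1) = 328/9055 ≈ 3.6223%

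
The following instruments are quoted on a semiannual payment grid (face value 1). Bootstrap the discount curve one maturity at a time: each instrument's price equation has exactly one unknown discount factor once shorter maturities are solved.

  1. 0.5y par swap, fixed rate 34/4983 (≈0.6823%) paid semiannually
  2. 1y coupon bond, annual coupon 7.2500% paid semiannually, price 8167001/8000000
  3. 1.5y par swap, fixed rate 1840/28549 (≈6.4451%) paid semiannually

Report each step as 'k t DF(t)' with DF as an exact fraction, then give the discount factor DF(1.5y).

1 1/2 4983/5000
2 1 9503/10000
3 3/2 227/250
DF(1.5y) = 227/250 ≈ 0.908000

step 1 [0.5y] swap r/2=17/4983: DF=(1 − 17/4983·(0))/(1+17/4983) = 4983/5000 ≈ 0.996600
step 2 [1y] bond c/2=29/800: DF=(8167001/8000000 − 29/800·(0.996600))/(1+29/800) = 9503/10000 ≈ 0.950300
step 3 [1.5y] swap r/2=920/28549: DF=(1 − 920/28549·(0.996600+0.950300))/(1+920/28549) = 227/250 ≈ 0.908000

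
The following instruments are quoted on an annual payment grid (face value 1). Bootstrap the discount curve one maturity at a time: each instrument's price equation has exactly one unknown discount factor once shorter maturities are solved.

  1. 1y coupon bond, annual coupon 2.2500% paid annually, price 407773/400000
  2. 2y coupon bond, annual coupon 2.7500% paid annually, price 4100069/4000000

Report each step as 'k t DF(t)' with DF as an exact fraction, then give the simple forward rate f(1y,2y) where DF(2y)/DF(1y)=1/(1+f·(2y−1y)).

step 1 [1y] bond c/1=9/400: DF=(407773/400000 − 9/400·(0))/(1+9/400) = 997/1000 ≈ 0.997000
step 2 [2y] bond c/1=11/400: DF=(4100069/4000000 − 11/400·(0.997000))/(1+11/400) = 9709/10000 ≈ 0.970900

1 1 997/1000
2 2 9709/10000
f(1y,2y) = ((997/1000)/(9709/10000) − 1)/(1) = 261/9709 ≈ 2.6882%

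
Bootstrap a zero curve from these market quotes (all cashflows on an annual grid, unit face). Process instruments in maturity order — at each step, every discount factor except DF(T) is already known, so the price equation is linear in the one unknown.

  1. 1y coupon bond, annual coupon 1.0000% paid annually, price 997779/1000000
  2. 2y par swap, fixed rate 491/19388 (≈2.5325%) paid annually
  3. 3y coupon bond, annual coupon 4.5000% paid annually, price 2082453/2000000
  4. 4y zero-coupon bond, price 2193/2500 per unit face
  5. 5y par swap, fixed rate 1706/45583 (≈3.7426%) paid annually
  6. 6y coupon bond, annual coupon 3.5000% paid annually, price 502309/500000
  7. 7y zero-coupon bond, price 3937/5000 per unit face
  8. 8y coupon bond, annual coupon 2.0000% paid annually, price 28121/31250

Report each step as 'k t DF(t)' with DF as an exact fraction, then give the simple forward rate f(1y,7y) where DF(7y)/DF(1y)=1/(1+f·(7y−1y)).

step 1 [1y] bond c/1=1/100: DF=(997779/1000000 − 1/100·(0))/(1+1/100) = 9879/10000 ≈ 0.987900
step 2 [2y] swap r/1=491/19388: DF=(1 − 491/19388·(0.987900))/(1+491/19388) = 9509/10000 ≈ 0.950900
step 3 [3y] bond c/1=9/200: DF=(2082453/2000000 − 9/200·(0.987900+0.950900))/(1+9/200) = 9129/10000 ≈ 0.912900
step 4 [4y] zero: DF = P = 2193/2500 ≈ 0.877200
step 5 [5y] swap r/1=1706/45583: DF=(1 − 1706/45583·(0.987900+0.950900+0.912900+0.877200))/(1+1706/45583) = 4147/5000 ≈ 0.829400
step 6 [6y] bond c/1=7/200: DF=(502309/500000 − 7/200·(0.987900+0.950900+0.912900+0.877200+0.829400))/(1+7/200) = 1633/2000 ≈ 0.816500
step 7 [7y] zero: DF = P = 3937/5000 ≈ 0.787400
step 8 [8y] bond c/1=1/50: DF=(28121/31250 − 1/50·(0.987900+0.950900+0.912900+0.877200+0.829400+0.816500+0.787400))/(1+1/50) = 3807/5000 ≈ 0.761400

1 1 9879/10000
2 2 9509/10000
3 3 9129/10000
4 4 2193/2500
5 5 4147/5000
6 6 1633/2000
7 7 3937/5000
8 8 3807/5000
f(1y,7y) = ((9879/10000)/(3937/5000) − 1)/(6) = 2005/47244 ≈ 4.2439%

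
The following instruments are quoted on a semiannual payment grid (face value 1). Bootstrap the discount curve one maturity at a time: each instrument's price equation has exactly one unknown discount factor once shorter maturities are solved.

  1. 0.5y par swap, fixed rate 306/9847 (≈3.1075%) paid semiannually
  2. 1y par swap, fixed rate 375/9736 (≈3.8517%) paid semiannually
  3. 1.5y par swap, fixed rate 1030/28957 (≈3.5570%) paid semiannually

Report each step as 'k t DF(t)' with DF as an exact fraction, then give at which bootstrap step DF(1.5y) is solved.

step 1 [0.5y] swap r/2=153/9847: DF=(1 − 153/9847·(0))/(1+153/9847) = 9847/10000 ≈ 0.984700
step 2 [1y] swap r/2=375/19472: DF=(1 − 375/19472·(0.984700))/(1+375/19472) = 77/80 ≈ 0.962500
step 3 [1.5y] swap r/2=515/28957: DF=(1 − 515/28957·(0.984700+0.962500))/(1+515/28957) = 1897/2000 ≈ 0.948500

1 1/2 9847/10000
2 1 77/80
3 3/2 1897/2000
DF(1.5y) is solved at step 3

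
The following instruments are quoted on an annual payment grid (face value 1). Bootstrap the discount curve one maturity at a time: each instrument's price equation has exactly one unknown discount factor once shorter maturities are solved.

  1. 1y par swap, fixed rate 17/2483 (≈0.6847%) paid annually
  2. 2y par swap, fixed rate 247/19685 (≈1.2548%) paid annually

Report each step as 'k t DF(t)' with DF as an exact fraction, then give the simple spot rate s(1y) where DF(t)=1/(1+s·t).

1 1 2483/2500
2 2 9753/10000
s(1y) = (1/(2483/2500) − 1)/(1) = 17/2483 ≈ 0.6847%

step 1 [1y] swap r/1=17/2483: DF=(1 − 17/2483·(0))/(1+17/2483) = 2483/2500 ≈ 0.993200
step 2 [2y] swap r/1=247/19685: DF=(1 − 247/19685·(0.993200))/(1+247/19685) = 9753/10000 ≈ 0.975300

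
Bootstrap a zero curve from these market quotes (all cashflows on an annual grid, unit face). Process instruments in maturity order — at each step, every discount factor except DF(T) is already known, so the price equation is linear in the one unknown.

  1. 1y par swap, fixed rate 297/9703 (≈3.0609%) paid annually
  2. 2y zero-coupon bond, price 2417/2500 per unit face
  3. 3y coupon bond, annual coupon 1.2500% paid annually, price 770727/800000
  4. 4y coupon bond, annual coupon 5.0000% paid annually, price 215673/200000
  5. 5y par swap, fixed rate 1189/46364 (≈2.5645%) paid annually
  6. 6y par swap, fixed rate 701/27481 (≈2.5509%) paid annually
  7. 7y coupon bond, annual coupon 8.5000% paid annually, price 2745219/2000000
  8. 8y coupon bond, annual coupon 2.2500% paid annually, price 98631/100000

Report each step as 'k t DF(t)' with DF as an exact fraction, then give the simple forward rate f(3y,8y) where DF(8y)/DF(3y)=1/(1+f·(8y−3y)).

1 1 9703/10000
2 2 2417/2500
3 3 2319/2500
4 4 4453/5000
5 5 8811/10000
6 6 4299/5000
7 7 1669/2000
8 8 8253/10000
f(3y,8y) = ((2319/2500)/(8253/10000) − 1)/(5) = 341/13755 ≈ 2.4791%

step 1 [1y] swap r/1=297/9703: DF=(1 − 297/9703·(0))/(1+297/9703) = 9703/10000 ≈ 0.970300
step 2 [2y] zero: DF = P = 2417/2500 ≈ 0.966800
step 3 [3y] bond c/1=1/80: DF=(770727/800000 − 1/80·(0.970300+0.966800))/(1+1/80) = 2319/2500 ≈ 0.927600
step 4 [4y] bond c/1=1/20: DF=(215673/200000 − 1/20·(0.970300+0.966800+0.927600))/(1+1/20) = 4453/5000 ≈ 0.890600
step 5 [5y] swap r/1=1189/46364: DF=(1 − 1189/46364·(0.970300+0.966800+0.927600+0.890600))/(1+1189/46364) = 8811/10000 ≈ 0.881100
step 6 [6y] swap r/1=701/27481: DF=(1 − 701/27481·(0.970300+0.966800+0.927600+0.890600+0.881100))/(1+701/27481) = 4299/5000 ≈ 0.859800
step 7 [7y] bond c/1=17/200: DF=(2745219/2000000 − 17/200·(0.970300+0.966800+0.927600+0.890600+0.881100+0.859800))/(1+17/200) = 1669/2000 ≈ 0.834500
step 8 [8y] bond c/1=9/400: DF=(98631/100000 − 9/400·(0.970300+0.966800+0.927600+0.890600+0.881100+0.859800+0.834500))/(1+9/400) = 8253/10000 ≈ 0.825300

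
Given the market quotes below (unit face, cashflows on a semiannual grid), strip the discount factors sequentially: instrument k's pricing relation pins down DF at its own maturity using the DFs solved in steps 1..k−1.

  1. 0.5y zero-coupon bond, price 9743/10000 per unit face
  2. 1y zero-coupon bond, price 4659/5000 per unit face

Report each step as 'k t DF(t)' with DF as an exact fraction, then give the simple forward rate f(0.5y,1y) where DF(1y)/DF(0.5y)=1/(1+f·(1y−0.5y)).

step 1 [0.5y] zero: DF = P = 9743/10000 ≈ 0.974300
step 2 [1y] zero: DF = P = 4659/5000 ≈ 0.931800

1 1/2 9743/10000
2 1 4659/5000
f(0.5y,1y) = ((9743/10000)/(4659/5000) − 1)/(1/2) = 425/4659 ≈ 9.1221%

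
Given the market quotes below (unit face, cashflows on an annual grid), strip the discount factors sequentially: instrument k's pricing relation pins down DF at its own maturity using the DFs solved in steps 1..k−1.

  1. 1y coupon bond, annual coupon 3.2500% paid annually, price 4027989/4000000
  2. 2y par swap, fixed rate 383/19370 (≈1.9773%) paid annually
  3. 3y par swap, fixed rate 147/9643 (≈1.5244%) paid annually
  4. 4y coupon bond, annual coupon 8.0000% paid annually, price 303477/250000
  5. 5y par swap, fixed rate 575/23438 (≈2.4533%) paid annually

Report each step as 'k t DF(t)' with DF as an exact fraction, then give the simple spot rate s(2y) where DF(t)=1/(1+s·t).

step 1 [1y] bond c/1=13/400: DF=(4027989/4000000 − 13/400·(0))/(1+13/400) = 9753/10000 ≈ 0.975300
step 2 [2y] swap r/1=383/19370: DF=(1 − 383/19370·(0.975300))/(1+383/19370) = 9617/10000 ≈ 0.961700
step 3 [3y] swap r/1=147/9643: DF=(1 − 147/9643·(0.975300+0.961700))/(1+147/9643) = 9559/10000 ≈ 0.955900
step 4 [4y] bond c/1=2/25: DF=(303477/250000 − 2/25·(0.975300+0.961700+0.955900))/(1+2/25) = 9097/10000 ≈ 0.909700
step 5 [5y] swap r/1=575/23438: DF=(1 − 575/23438·(0.975300+0.961700+0.955900+0.909700))/(1+575/23438) = 177/200 ≈ 0.885000

1 1 9753/10000
2 2 9617/10000
3 3 9559/10000
4 4 9097/10000
5 5 177/200
s(2y) = (1/(9617/10000) − 1)/(2) = 383/19234 ≈ 1.9913%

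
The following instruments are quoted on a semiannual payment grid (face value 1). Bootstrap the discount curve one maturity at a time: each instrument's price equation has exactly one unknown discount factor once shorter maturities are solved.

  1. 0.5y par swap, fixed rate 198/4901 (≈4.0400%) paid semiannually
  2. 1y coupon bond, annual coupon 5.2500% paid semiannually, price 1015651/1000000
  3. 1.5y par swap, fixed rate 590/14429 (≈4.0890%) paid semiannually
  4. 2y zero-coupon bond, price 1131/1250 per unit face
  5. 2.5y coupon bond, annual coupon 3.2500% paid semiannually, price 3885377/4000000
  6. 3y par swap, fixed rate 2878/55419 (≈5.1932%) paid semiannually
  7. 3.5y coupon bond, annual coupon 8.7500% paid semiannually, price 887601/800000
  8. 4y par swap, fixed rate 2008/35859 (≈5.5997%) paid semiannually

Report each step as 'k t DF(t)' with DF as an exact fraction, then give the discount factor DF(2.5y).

1 1/2 4901/5000
2 1 4823/5000
3 3/2 941/1000
4 2 1131/1250
5 5/2 1119/1250
6 3 8561/10000
7 7/2 8307/10000
8 4 999/1250
DF(2.5y) = 1119/1250 ≈ 0.895200

step 1 [0.5y] swap r/2=99/4901: DF=(1 − 99/4901·(0))/(1+99/4901) = 4901/5000 ≈ 0.980200
step 2 [1y] bond c/2=21/800: DF=(1015651/1000000 − 21/800·(0.980200))/(1+21/800) = 4823/5000 ≈ 0.964600
step 3 [1.5y] swap r/2=295/14429: DF=(1 − 295/14429·(0.980200+0.964600))/(1+295/14429) = 941/1000 ≈ 0.941000
step 4 [2y] zero: DF = P = 1131/1250 ≈ 0.904800
step 5 [2.5y] bond c/2=13/800: DF=(3885377/4000000 − 13/800·(0.980200+0.964600+0.941000+0.904800))/(1+13/800) = 1119/1250 ≈ 0.895200
step 6 [3y] swap r/2=1439/55419: DF=(1 − 1439/55419·(0.980200+0.964600+0.941000+0.904800+0.895200))/(1+1439/55419) = 8561/10000 ≈ 0.856100
step 7 [3.5y] bond c/2=7/160: DF=(887601/800000 − 7/160·(0.980200+0.964600+0.941000+0.904800+0.895200+0.856100))/(1+7/160) = 8307/10000 ≈ 0.830700
step 8 [4y] swap r/2=1004/35859: DF=(1 − 1004/35859·(0.980200+0.964600+0.941000+0.904800+0.895200+0.856100+0.830700))/(1+1004/35859) = 999/1250 ≈ 0.799200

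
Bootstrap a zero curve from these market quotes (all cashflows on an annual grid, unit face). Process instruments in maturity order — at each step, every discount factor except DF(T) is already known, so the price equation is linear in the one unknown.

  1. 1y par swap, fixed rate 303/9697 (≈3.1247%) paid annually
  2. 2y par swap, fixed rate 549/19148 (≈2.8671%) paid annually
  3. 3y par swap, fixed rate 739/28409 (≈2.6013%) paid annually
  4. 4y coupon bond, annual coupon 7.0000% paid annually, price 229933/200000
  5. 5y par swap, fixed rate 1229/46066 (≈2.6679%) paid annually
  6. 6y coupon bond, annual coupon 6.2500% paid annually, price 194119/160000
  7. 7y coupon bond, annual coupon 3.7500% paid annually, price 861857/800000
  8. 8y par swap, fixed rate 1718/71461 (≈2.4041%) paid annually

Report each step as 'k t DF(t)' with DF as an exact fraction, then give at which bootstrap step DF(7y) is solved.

step 1 [1y] swap r/1=303/9697: DF=(1 − 303/9697·(0))/(1+303/9697) = 9697/10000 ≈ 0.969700
step 2 [2y] swap r/1=549/19148: DF=(1 − 549/19148·(0.969700))/(1+549/19148) = 9451/10000 ≈ 0.945100
step 3 [3y] swap r/1=739/28409: DF=(1 − 739/28409·(0.969700+0.945100))/(1+739/28409) = 9261/10000 ≈ 0.926100
step 4 [4y] bond c/1=7/100: DF=(229933/200000 − 7/100·(0.969700+0.945100+0.926100))/(1+7/100) = 4443/5000 ≈ 0.888600
step 5 [5y] swap r/1=1229/46066: DF=(1 − 1229/46066·(0.969700+0.945100+0.926100+0.888600))/(1+1229/46066) = 8771/10000 ≈ 0.877100
step 6 [6y] bond c/1=1/16: DF=(194119/160000 − 1/16·(0.969700+0.945100+0.926100+0.888600+0.877100))/(1+1/16) = 8709/10000 ≈ 0.870900
step 7 [7y] bond c/1=3/80: DF=(861857/800000 − 3/80·(0.969700+0.945100+0.926100+0.888600+0.877100+0.870900))/(1+3/80) = 2101/2500 ≈ 0.840400
step 8 [8y] swap r/1=1718/71461: DF=(1 − 1718/71461·(0.969700+0.945100+0.926100+0.888600+0.877100+0.870900+0.840400))/(1+1718/71461) = 4141/5000 ≈ 0.828200

1 1 9697/10000
2 2 9451/10000
3 3 9261/10000
4 4 4443/5000
5 5 8771/10000
6 6 8709/10000
7 7 2101/2500
8 8 4141/5000
DF(7y) is solved at step 7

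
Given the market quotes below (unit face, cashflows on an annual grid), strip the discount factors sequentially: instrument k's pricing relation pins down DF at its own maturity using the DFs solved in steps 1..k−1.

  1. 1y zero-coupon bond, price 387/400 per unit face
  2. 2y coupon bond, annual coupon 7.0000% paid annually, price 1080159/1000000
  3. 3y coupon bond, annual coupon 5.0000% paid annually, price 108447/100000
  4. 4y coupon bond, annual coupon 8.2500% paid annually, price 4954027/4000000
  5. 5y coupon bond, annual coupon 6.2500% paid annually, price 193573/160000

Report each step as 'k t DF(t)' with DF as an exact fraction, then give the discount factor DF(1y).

1 1 387/400
2 2 4731/5000
3 3 9417/10000
4 4 1853/2000
5 5 4581/5000
DF(1y) = 387/400 ≈ 0.967500

step 1 [1y] zero: DF = P = 387/400 ≈ 0.967500
step 2 [2y] bond c/1=7/100: DF=(1080159/1000000 − 7/100·(0.967500))/(1+7/100) = 4731/5000 ≈ 0.946200
step 3 [3y] bond c/1=1/20: DF=(108447/100000 − 1/20·(0.967500+0.946200))/(1+1/20) = 9417/10000 ≈ 0.941700
step 4 [4y] bond c/1=33/400: DF=(4954027/4000000 − 33/400·(0.967500+0.946200+0.941700))/(1+33/400) = 1853/2000 ≈ 0.926500
step 5 [5y] bond c/1=1/16: DF=(193573/160000 − 1/16·(0.967500+0.946200+0.941700+0.926500))/(1+1/16) = 4581/5000 ≈ 0.916200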